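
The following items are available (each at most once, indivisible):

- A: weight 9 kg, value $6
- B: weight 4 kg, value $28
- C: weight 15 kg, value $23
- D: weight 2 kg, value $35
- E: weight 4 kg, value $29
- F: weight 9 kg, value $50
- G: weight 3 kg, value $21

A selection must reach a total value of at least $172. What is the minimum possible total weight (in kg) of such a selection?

37

Subsets with value ≥ 172, sorted by total weight:
- B+C+D+E+F+G: weight 37, value 186
- A+B+C+D+E+F+G: weight 46, value 192
Minimum weight: 37 kg.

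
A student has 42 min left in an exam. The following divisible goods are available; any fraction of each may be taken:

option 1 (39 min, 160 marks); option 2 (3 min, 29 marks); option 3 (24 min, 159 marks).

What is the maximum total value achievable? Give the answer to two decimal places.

Take in order of value per unit:
- option 2 (29/3 per unit): all 3 → value 29, running total 29.00
- option 3 (159/24 per unit): all 24 → value 159, running total 188.00
- option 1 (160/39 per unit): 15 of 39 → value 15×160/39 = 61.5385, running total 249.54
Total 249.54.

249.54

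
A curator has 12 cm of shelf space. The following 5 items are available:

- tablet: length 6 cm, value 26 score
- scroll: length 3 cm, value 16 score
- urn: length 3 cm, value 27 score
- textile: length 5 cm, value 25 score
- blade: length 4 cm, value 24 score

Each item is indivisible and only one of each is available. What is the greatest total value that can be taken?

76 score

This is a 0/1 knapsack; check combinations near the capacity.
- urn+textile+blade: length 3+5+4=12, value 27+25+24=76
- tablet+scroll+urn: length 6+3+3=12, value 26+16+27=69
- scroll+urn+textile: length 3+3+5=11, value 16+27+25=68
- scroll+urn+blade: length 3+3+4=10, value 16+27+24=67
- scroll+textile+blade: length 3+5+4=12, value 16+25+24=65
Best: 76 score.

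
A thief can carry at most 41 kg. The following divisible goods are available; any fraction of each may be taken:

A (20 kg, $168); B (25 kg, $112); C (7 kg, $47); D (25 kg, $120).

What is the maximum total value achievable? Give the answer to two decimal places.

282.20

Take in order of value per unit:
- A (168/20 per unit): all 20 → value 168, running total 168.00
- C (47/7 per unit): all 7 → value 47, running total 215.00
- D (120/25 per unit): 14 of 25 → value 14×120/25 = 67.2000, running total 282.20
Total 282.20.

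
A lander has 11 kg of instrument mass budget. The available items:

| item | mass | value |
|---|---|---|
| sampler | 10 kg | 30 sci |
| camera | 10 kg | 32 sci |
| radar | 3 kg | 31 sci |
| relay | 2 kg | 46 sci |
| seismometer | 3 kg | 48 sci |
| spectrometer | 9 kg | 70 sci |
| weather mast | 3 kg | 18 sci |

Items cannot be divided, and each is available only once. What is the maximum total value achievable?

143 sci

Check high-value combinations within 11 kg:
- radar+relay+seismometer+weather mast: mass 3+2+3+3=11, value 31+46+48+18=143
- radar+relay+seismometer: mass 3+2+3=8, value 31+46+48=125
- relay+spectrometer: mass 2+9=11, value 46+70=116
- relay+seismometer+weather mast: mass 2+3+3=8, value 46+48+18=112
- radar+seismometer+weather mast: mass 3+3+3=9, value 31+48+18=97
Best: 143 sci.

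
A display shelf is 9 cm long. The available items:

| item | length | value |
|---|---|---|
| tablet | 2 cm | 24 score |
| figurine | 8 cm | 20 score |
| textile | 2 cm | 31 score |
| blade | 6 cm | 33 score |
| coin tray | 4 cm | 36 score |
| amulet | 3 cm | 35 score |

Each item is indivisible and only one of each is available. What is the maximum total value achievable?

102 score

Check high-value combinations within 9 cm:
- textile+coin tray+amulet: length 2+4+3=9, value 31+36+35=102
- tablet+coin tray+amulet: length 2+4+3=9, value 24+36+35=95
- tablet+textile+coin tray: length 2+2+4=8, value 24+31+36=91
- tablet+textile+amulet: length 2+2+3=7, value 24+31+35=90
Best: 102 score.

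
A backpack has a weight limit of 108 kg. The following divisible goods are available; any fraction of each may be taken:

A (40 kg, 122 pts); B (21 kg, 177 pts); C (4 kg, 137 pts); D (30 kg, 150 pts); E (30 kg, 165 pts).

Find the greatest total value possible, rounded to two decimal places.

Take in order of value per unit:
- C (137/4 per unit): all 4 → value 137, running total 137.00
- B (177/21 per unit): all 21 → value 177, running total 314.00
- E (165/30 per unit): all 30 → value 165, running total 479.00
- D (150/30 per unit): all 30 → value 150, running total 629.00
- A (122/40 per unit): 23 of 40 → value 23×122/40 = 70.1500, running total 699.15
Total 699.15.

699.15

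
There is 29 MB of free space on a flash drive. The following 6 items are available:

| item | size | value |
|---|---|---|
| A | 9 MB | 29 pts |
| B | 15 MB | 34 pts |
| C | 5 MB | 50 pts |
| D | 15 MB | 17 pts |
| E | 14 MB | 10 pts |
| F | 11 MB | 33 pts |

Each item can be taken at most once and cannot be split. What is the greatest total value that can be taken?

Check high-value combinations within 29 MB:
- A+B+C: size 9+15+5=29, value 29+34+50=113
- A+C+F: size 9+5+11=25, value 29+50+33=112
- A+C+D: size 9+5+15=29, value 29+50+17=96
- A+C+E: size 9+5+14=28, value 29+50+10=89
- B+C: size 15+5=20, value 34+50=84
Best: 113 pts.

113 pts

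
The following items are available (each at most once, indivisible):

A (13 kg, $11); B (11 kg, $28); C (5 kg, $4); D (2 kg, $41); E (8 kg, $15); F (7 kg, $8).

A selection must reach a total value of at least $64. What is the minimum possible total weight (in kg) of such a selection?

13

Subsets with value ≥ 64, sorted by total weight:
- B+D: weight 13, value 69
- D+E+F: weight 17, value 64
- B+C+D: weight 18, value 73
Minimum weight: 13 kg.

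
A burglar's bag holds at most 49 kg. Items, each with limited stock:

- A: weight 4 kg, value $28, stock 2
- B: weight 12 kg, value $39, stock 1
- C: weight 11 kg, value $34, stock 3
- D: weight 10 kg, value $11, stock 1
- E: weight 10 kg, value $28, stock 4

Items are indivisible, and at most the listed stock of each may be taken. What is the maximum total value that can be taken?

$174

Top feasible selections:
- 2×A + 1×C + 3×E: weight 49, value 174
- 1×A + 1×B + 3×C: weight 49, value 169
Best: $174.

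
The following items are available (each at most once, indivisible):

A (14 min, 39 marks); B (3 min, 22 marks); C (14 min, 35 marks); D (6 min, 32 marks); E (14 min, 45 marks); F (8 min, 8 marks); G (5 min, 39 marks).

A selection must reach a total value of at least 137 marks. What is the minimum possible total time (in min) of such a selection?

Subsets with value ≥ 137, sorted by total time:
- B+D+E+G: time 28, value 138
- B+D+E+F+G: time 36, value 146
- A+B+E+G: time 36, value 145
- B+C+E+G: time 36, value 141
Minimum time: 28 min.

28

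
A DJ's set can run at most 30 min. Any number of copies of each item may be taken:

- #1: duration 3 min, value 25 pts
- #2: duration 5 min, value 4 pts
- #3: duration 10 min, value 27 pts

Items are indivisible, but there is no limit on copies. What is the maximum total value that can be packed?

Best value-per-unit is #1 at 25/3, and filling with it alone uses duration 10×3=30. No mix of the others beats 10×25 = 250.

250 pts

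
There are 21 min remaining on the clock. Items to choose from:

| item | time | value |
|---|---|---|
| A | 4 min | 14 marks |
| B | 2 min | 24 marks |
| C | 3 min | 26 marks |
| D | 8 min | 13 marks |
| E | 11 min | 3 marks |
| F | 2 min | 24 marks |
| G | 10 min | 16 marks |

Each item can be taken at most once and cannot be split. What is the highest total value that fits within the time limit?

Check high-value combinations within 21 min:
- A+B+C+F+G: time 4+2+3+2+10=21, value 14+24+26+24+16=104
- A+B+C+D+F: time 4+2+3+8+2=19, value 14+24+26+13+24=101
- B+C+F+G: time 2+3+2+10=17, value 24+26+24+16=90
Best: 104 marks.

104 marks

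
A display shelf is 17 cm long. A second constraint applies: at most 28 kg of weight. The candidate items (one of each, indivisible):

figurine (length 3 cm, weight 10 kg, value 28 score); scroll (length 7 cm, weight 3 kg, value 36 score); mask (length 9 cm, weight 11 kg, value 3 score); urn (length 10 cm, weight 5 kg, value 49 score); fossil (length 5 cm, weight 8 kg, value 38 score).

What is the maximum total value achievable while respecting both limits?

Feasible sets respecting both limits:
- figurine+scroll+fossil: length 15, weight 21, value 102
- urn+fossil: length 15, weight 13, value 87
- scroll+urn: length 17, weight 8, value 85
Best: 102 score.

102 score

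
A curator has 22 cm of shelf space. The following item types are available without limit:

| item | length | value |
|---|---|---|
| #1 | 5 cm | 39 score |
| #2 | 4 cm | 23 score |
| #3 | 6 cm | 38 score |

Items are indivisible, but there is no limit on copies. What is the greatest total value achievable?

Best value-per-unit is #1 at 39/5, and filling with it alone uses length 4×5=20. No mix of the others beats 4×39 = 156.

156 score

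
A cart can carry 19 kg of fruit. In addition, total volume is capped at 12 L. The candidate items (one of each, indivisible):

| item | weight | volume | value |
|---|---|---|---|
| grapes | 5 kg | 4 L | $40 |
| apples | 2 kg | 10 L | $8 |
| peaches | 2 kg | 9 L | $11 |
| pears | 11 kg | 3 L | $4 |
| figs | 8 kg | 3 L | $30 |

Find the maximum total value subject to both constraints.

$70

Feasible sets respecting both limits:
- grapes+figs: weight 13, volume 7, value 70
- grapes+pears: weight 16, volume 7, value 44
- peaches+figs: weight 10, volume 12, value 41
Best: $70.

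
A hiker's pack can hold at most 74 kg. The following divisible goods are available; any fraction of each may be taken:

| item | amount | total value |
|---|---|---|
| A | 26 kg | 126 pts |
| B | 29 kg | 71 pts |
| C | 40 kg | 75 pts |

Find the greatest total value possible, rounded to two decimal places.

Take in order of value per unit:
- A (126/26 per unit): all 26 → value 126, running total 126.00
- B (71/29 per unit): all 29 → value 71, running total 197.00
- C (75/40 per unit): 19 of 40 → value 19×75/40 = 35.6250, running total 232.63
Total 232.63.

232.63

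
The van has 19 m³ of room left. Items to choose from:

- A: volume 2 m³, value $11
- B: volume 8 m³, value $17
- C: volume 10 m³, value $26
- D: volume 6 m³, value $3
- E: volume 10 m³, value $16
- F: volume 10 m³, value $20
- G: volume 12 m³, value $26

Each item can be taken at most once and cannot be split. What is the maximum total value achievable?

$43

Check high-value combinations within 19 m³:
- B+C: volume 8+10=18, value 17+26=43
- A+C+D: volume 2+10+6=18, value 11+26+3=40
- A+C: volume 2+10=12, value 11+26=37
- A+G: volume 2+12=14, value 11+26=37
- B+F: volume 8+10=18, value 17+20=37
Best: $43.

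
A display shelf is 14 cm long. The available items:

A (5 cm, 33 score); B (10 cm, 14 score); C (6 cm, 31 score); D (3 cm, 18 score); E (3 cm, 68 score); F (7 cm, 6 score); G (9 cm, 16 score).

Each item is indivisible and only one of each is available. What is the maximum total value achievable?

132 score

Check high-value combinations within 14 cm:
- A+C+E: length 5+6+3=14, value 33+31+68=132
- A+D+E: length 5+3+3=11, value 33+18+68=119
- C+D+E: length 6+3+3=12, value 31+18+68=117
Best: 132 score.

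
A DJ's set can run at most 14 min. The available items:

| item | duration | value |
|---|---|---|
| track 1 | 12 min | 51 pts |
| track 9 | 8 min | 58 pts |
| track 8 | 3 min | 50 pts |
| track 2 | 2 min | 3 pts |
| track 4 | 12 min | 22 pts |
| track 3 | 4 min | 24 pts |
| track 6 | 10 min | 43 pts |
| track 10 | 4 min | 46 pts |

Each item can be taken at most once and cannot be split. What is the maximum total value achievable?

Check high-value combinations within 14 min:
- track 8+track 2+track 3+track 10: duration 3+2+4+4=13, value 50+3+24+46=123
- track 8+track 3+track 10: duration 3+4+4=11, value 50+24+46=120
- track 9+track 8+track 2: duration 8+3+2=13, value 58+50+3=111
- track 9+track 8: duration 8+3=11, value 58+50=108
Best: 123 pts.

123 pts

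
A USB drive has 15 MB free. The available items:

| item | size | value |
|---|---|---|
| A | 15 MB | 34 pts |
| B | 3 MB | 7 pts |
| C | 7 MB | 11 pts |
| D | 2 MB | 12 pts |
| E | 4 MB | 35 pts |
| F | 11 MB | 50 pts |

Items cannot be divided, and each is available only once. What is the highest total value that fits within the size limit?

85 pts

Check high-value combinations within 15 MB:
- E+F: size 4+11=15, value 35+50=85
- D+F: size 2+11=13, value 12+50=62
- C+D+E: size 7+2+4=13, value 11+12+35=58
Best: 85 pts.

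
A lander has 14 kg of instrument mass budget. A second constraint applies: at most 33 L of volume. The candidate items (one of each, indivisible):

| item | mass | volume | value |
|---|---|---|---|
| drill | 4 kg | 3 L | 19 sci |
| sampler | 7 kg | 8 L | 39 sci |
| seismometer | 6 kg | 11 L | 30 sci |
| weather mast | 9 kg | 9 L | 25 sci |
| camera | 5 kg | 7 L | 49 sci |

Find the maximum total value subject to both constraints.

88 sci

Feasible sets respecting both limits:
- sampler+camera: mass 12, volume 15, value 88
- seismometer+camera: mass 11, volume 18, value 79
- weather mast+camera: mass 14, volume 16, value 74
- sampler+seismometer: mass 13, volume 19, value 69
Best: 88 sci.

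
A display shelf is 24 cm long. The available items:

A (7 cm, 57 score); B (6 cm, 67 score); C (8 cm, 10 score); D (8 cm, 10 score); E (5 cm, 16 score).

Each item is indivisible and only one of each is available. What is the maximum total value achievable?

140 score

Check high-value combinations within 24 cm:
- A+B+E: length 7+6+5=18, value 57+67+16=140
- A+B+C: length 7+6+8=21, value 57+67+10=134
- A+B+D: length 7+6+8=21, value 57+67+10=134
Best: 140 score.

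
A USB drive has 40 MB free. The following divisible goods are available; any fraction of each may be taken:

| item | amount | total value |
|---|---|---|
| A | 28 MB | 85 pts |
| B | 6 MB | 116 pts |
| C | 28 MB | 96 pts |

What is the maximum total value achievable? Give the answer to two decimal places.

230.21

Take in order of value per unit:
- B (116/6 per unit): all 6 → value 116, running total 116.00
- C (96/28 per unit): all 28 → value 96, running total 212.00
- A (85/28 per unit): 6 of 28 → value 6×85/28 = 18.2143, running total 230.21
Total 230.21.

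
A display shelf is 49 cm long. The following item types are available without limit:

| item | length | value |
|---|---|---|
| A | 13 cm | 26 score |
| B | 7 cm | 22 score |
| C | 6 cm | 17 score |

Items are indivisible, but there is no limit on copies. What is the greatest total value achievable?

Best value-per-unit is B at 22/7, and filling with it alone uses length 7×7=49. No mix of the others beats 7×22 = 154.

154 score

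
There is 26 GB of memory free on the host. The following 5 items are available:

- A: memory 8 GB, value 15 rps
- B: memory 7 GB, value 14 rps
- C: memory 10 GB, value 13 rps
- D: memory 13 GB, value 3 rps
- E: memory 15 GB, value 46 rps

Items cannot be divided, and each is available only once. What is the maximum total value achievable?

Check high-value combinations within 26 GB:
- A+E: memory 8+15=23, value 15+46=61
- B+E: memory 7+15=22, value 14+46=60
- C+E: memory 10+15=25, value 13+46=59
- E: memory 15, value 46
- A+B+C: memory 8+7+10=25, value 15+14+13=42
Best: 61 rps.

61 rps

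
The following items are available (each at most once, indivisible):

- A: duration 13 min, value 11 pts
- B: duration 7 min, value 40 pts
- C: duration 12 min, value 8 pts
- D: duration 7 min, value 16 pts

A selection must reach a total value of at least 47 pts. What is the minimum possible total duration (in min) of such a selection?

14

Subsets with value ≥ 47, sorted by total duration:
- B+D: duration 14, value 56
- B+C: duration 19, value 48
Minimum duration: 14 min.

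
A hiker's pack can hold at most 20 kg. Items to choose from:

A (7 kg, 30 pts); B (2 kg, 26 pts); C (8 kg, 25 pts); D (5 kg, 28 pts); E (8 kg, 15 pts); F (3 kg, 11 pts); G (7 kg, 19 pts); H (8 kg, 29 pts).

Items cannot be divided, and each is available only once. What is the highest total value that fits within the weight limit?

96 pts

This is a 0/1 knapsack; check combinations near the capacity.
- A+B+F+H: weight 7+2+3+8=20, value 30+26+11+29=96
- A+B+D+F: weight 7+2+5+3=17, value 30+26+28+11=95
- B+D+F+H: weight 2+5+3+8=18, value 26+28+11+29=94
Best: 96 pts.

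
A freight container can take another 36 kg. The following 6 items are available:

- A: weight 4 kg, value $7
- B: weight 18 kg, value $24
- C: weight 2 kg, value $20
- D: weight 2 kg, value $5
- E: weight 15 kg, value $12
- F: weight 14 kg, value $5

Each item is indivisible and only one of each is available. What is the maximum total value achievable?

$56

This is a 0/1 knapsack; check combinations near the capacity.
- A+B+C+D: weight 4+18+2+2=26, value 7+24+20+5=56
- B+C+E: weight 18+2+15=35, value 24+20+12=56
- B+C+D+F: weight 18+2+2+14=36, value 24+20+5+5=54
Best: $56.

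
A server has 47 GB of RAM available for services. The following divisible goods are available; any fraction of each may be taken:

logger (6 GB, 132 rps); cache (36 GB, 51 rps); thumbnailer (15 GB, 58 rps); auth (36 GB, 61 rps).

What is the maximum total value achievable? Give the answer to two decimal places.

Take in order of value per unit:
- logger (132/6 per unit): all 6 → value 132, running total 132.00
- thumbnailer (58/15 per unit): all 15 → value 58, running total 190.00
- auth (61/36 per unit): 26 of 36 → value 26×61/36 = 44.0556, running total 234.06
Total 234.06.

234.06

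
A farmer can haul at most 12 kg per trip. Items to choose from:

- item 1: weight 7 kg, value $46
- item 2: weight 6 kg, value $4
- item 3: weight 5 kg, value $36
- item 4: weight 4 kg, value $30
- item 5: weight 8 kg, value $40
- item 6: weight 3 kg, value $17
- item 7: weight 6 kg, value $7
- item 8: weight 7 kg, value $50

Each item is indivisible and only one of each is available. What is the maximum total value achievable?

$86

Check high-value combinations within 12 kg:
- item 3+item 8: weight 5+7=12, value 36+50=86
- item 3+item 4+item 6: weight 5+4+3=12, value 36+30+17=83
- item 1+item 3: weight 7+5=12, value 46+36=82
- item 4+item 8: weight 4+7=11, value 30+50=80
- item 1+item 4: weight 7+4=11, value 46+30=76
Best: $86.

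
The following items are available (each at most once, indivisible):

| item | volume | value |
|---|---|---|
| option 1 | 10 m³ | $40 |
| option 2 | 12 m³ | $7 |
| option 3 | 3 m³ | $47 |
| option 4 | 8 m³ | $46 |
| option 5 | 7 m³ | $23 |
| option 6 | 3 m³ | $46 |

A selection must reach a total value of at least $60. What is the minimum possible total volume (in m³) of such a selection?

6

Subsets with value ≥ 60, sorted by total volume:
- option 3+option 6: volume 6, value 93
- option 3+option 5: volume 10, value 70
- option 5+option 6: volume 10, value 69
Minimum volume: 6 m³.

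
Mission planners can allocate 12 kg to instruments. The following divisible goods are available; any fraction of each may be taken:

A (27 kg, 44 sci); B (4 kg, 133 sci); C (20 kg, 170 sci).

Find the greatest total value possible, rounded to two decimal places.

201.00

Take in order of value per unit:
- B (133/4 per unit): all 4 → value 133, running total 133.00
- C (170/20 per unit): 8 of 20 → value 8×170/20 = 68.0000, running total 201.00
Total 201.00.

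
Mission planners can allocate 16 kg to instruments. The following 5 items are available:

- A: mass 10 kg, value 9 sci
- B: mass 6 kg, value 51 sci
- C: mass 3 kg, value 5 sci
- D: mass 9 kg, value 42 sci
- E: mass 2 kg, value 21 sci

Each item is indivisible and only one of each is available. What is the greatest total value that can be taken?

Check high-value combinations within 16 kg:
- B+D: mass 6+9=15, value 51+42=93
- B+C+E: mass 6+3+2=11, value 51+5+21=77
- B+E: mass 6+2=8, value 51+21=72
- C+D+E: mass 3+9+2=14, value 5+42+21=68
Best: 93 sci.

93 sci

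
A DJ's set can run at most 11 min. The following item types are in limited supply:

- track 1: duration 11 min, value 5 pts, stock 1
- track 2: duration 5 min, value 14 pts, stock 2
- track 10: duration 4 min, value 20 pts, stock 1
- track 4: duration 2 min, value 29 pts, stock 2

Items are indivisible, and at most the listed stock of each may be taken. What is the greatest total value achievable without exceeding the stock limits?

Top feasible selections:
- 1×track 10 + 2×track 4: duration 8, value 78
- 1×track 2 + 2×track 4: duration 9, value 72
- 1×track 2 + 1×track 10 + 1×track 4: duration 11, value 63
- 2×track 4: duration 4, value 58
Best: 78 pts.

78 pts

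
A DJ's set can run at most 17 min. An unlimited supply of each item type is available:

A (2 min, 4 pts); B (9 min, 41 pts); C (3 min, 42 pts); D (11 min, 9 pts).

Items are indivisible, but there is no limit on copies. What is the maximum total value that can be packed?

Best value-per-unit is C at 42/3; filling with it alone gives 5×42 = 210.
Optimal mix: 1×A + 5×C → duration 17, value 214.

214 pts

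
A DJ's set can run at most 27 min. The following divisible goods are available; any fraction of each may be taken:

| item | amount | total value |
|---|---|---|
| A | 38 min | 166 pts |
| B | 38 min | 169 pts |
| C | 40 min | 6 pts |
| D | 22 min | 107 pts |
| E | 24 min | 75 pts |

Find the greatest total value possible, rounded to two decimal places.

Take in order of value per unit:
- D (107/22 per unit): all 22 → value 107, running total 107.00
- B (169/38 per unit): 5 of 38 → value 5×169/38 = 22.2368, running total 129.24
Total 129.24.

129.24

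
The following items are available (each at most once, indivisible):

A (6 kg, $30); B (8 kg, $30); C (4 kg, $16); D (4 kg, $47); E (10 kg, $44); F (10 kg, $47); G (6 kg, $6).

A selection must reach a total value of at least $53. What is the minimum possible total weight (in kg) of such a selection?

8

Subsets with value ≥ 53, sorted by total weight:
- C+D: weight 8, value 63
- A+D: weight 10, value 77
- D+G: weight 10, value 53
Minimum weight: 8 kg.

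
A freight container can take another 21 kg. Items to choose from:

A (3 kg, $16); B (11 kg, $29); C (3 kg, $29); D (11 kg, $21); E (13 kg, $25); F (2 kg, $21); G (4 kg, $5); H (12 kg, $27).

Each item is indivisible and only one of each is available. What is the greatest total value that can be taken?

$95

Check high-value combinations within 21 kg:
- A+B+C+F: weight 3+11+3+2=19, value 16+29+29+21=95
- A+C+F+H: weight 3+3+2+12=20, value 16+29+21+27=93
- A+C+E+F: weight 3+3+13+2=21, value 16+29+25+21=91
- A+C+D+F: weight 3+3+11+2=19, value 16+29+21+21=87
Best: $95.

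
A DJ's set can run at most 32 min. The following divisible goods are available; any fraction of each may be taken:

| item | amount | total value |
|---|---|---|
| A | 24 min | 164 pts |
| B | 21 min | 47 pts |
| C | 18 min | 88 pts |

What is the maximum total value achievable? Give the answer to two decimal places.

203.11

Take in order of value per unit:
- A (164/24 per unit): all 24 → value 164, running total 164.00
- C (88/18 per unit): 8 of 18 → value 8×88/18 = 39.1111, running total 203.11
Total 203.11.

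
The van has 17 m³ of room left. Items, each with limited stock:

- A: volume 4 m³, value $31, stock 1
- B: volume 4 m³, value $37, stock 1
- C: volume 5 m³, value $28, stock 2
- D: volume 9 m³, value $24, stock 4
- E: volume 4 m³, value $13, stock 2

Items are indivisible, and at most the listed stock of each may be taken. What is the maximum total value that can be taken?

$109

Top feasible selections:
- 1×A + 1×B + 1×C + 1×E: volume 17, value 109
- 1×A + 1×B + 1×C: volume 13, value 96
Best: $109.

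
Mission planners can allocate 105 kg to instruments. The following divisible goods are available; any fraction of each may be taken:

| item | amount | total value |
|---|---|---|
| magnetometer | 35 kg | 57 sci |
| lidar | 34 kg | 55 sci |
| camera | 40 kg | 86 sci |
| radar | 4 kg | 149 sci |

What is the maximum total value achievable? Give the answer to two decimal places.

334.06

Take in order of value per unit:
- radar (149/4 per unit): all 4 → value 149, running total 149.00
- camera (86/40 per unit): all 40 → value 86, running total 235.00
- magnetometer (57/35 per unit): all 35 → value 57, running total 292.00
- lidar (55/34 per unit): 26 of 34 → value 26×55/34 = 42.0588, running total 334.06
Total 334.06.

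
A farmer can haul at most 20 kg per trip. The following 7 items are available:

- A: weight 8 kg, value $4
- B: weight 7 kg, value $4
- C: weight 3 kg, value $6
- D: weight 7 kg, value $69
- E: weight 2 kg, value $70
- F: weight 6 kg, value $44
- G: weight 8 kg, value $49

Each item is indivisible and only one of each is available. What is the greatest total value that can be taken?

Check high-value combinations within 20 kg:
- C+D+E+G: weight 3+7+2+8=20, value 6+69+70+49=194
- C+D+E+F: weight 3+7+2+6=18, value 6+69+70+44=189
- D+E+G: weight 7+2+8=17, value 69+70+49=188
Best: $194.

$194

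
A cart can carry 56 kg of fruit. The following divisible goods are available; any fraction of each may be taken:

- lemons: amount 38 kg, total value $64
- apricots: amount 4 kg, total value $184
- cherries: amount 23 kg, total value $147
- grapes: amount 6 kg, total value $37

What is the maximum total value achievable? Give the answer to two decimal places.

Take in order of value per unit:
- apricots (184/4 per unit): all 4 → value 184, running total 184.00
- cherries (147/23 per unit): all 23 → value 147, running total 331.00
- grapes (37/6 per unit): all 6 → value 37, running total 368.00
- lemons (64/38 per unit): 23 of 38 → value 23×64/38 = 38.7368, running total 406.74
Total 406.74.

406.74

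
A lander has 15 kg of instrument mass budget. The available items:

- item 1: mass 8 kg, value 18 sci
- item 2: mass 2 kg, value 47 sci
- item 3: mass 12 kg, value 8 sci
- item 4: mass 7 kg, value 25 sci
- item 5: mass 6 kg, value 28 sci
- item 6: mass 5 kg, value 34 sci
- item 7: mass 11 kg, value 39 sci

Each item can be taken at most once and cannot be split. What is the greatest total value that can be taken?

This is a 0/1 knapsack; check combinations near the capacity.
- item 2+item 5+item 6: mass 2+6+5=13, value 47+28+34=109
- item 2+item 4+item 6: mass 2+7+5=14, value 47+25+34=106
- item 2+item 4+item 5: mass 2+7+6=15, value 47+25+28=100
- item 1+item 2+item 6: mass 8+2+5=15, value 18+47+34=99
Best: 109 sci.

109 sci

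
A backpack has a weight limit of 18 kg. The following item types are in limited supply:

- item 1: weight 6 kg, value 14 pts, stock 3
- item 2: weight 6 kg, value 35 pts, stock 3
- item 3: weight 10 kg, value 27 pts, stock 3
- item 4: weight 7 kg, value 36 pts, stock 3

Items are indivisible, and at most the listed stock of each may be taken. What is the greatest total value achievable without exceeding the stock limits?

105 pts

Top feasible selections:
- 3×item 2: weight 18, value 105
- 1×item 1 + 2×item 2: weight 18, value 84
Best: 105 pts.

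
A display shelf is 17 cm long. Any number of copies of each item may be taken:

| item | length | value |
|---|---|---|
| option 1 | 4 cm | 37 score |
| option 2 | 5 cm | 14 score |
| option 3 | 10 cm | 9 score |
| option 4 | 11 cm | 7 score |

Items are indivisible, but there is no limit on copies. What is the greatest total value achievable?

148 score

Best value-per-unit is option 1 at 37/4, and filling with it alone uses length 4×4=16. No mix of the others beats 4×37 = 148.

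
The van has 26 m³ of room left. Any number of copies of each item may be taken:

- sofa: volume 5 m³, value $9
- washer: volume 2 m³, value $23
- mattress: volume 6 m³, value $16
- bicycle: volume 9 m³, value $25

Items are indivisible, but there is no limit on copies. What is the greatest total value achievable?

$299

Best value-per-unit is washer at 23/2, and filling with it alone uses volume 13×2=26. No mix of the others beats 13×23 = 299.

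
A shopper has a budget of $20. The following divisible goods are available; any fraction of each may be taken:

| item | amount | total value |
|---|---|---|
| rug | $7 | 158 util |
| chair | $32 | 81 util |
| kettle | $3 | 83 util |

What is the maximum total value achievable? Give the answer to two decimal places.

Take in order of value per unit:
- kettle (83/3 per unit): all 3 → value 83, running total 83.00
- rug (158/7 per unit): all 7 → value 158, running total 241.00
- chair (81/32 per unit): 10 of 32 → value 10×81/32 = 25.3125, running total 266.31
Total 266.31.

266.31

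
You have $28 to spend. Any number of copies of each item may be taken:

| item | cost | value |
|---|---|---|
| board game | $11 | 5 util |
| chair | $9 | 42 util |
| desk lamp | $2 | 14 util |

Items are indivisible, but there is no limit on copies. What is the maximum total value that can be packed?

Best value-per-unit is desk lamp at 14/2, and filling with it alone uses cost 14×2=28. No mix of the others beats 14×14 = 196.

196 util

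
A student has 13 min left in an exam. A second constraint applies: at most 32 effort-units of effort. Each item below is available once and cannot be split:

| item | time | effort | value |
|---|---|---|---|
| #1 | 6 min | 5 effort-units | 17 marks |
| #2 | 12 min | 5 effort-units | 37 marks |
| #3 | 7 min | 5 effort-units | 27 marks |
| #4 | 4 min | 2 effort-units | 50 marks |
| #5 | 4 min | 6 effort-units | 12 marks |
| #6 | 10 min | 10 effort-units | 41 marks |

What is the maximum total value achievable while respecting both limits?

77 marks

Feasible sets respecting both limits:
- #3+#4: time 11, effort 7, value 77
- #1+#4: time 10, effort 7, value 67
- #4+#5: time 8, effort 8, value 62
Best: 77 marks.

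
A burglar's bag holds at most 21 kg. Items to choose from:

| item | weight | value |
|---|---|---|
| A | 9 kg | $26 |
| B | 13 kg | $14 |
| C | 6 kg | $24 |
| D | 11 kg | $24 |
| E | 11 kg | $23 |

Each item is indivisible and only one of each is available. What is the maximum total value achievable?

$50

This is a 0/1 knapsack; check combinations near the capacity.
- A+C: weight 9+6=15, value 26+24=50
- A+D: weight 9+11=20, value 26+24=50
- A+E: weight 9+11=20, value 26+23=49
Best: $50.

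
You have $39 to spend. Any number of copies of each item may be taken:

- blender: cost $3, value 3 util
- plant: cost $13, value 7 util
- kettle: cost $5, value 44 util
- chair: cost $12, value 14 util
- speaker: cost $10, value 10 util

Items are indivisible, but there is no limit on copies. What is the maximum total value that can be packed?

311 util

Best value-per-unit is kettle at 44/5; filling with it alone gives 7×44 = 308.
Optimal mix: 1×blender + 7×kettle → cost 38, value 311.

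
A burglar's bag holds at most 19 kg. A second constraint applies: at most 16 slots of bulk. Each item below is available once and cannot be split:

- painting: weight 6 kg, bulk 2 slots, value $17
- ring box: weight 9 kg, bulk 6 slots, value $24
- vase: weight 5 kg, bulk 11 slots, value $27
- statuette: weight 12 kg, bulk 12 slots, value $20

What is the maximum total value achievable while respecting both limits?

Feasible sets respecting both limits:
- painting+vase: weight 11, bulk 13, value 44
- painting+ring box: weight 15, bulk 8, value 41
- painting+statuette: weight 18, bulk 14, value 37
Best: $44.

$44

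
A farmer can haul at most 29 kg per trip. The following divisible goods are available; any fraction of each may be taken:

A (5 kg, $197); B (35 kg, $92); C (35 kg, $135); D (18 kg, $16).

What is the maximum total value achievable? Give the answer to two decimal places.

Take in order of value per unit:
- A (197/5 per unit): all 5 → value 197, running total 197.00
- C (135/35 per unit): 24 of 35 → value 24×135/35 = 92.5714, running total 289.57
Total 289.57.

289.57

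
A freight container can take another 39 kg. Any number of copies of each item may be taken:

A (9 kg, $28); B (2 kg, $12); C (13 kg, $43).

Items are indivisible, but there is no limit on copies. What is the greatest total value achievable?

$228

Best value-per-unit is B at 12/2, and filling with it alone uses weight 19×2=38. No mix of the others beats 19×12 = 228.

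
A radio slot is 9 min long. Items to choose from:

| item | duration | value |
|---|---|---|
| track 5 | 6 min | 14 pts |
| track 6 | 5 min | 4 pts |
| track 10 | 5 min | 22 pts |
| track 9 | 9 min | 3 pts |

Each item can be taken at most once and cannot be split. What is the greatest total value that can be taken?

Check high-value combinations within 9 min:
- track 10: duration 5, value 22
- track 5: duration 6, value 14
- track 6: duration 5, value 4
Best: 22 pts.

22 pts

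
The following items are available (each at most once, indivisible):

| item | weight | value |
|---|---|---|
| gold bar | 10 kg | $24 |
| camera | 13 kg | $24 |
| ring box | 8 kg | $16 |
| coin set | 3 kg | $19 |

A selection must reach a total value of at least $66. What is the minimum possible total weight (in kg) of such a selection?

Subsets with value ≥ 66, sorted by total weight:
- gold bar+camera+coin set: weight 26, value 67
- gold bar+camera+ring box+coin set: weight 34, value 83
Minimum weight: 26 kg.

26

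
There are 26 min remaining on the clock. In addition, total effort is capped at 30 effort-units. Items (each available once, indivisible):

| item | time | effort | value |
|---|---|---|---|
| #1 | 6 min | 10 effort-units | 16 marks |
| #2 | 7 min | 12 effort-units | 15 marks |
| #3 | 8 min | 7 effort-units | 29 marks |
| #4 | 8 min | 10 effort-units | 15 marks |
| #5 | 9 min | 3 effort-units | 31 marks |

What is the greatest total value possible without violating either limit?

76 marks

Feasible sets respecting both limits:
- #1+#3+#5: time 23, effort 20, value 76
- #2+#3+#5: time 24, effort 22, value 75
- #3+#4+#5: time 25, effort 20, value 75
- #1+#2+#5: time 22, effort 25, value 62
Best: 76 marks.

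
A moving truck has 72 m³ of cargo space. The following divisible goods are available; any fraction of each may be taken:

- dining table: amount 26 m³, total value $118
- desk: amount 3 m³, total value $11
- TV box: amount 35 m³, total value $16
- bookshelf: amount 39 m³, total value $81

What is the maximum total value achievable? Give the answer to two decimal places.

211.83

Take in order of value per unit:
- dining table (118/26 per unit): all 26 → value 118, running total 118.00
- desk (11/3 per unit): all 3 → value 11, running total 129.00
- bookshelf (81/39 per unit): all 39 → value 81, running total 210.00
- TV box (16/35 per unit): 4 of 35 → value 4×16/35 = 1.8286, running total 211.83
Total 211.83.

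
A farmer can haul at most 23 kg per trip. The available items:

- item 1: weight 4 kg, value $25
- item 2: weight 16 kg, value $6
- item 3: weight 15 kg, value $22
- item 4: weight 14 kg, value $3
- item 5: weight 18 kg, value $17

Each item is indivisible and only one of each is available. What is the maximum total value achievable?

Check high-value combinations within 23 kg:
- item 1+item 3: weight 4+15=19, value 25+22=47
- item 1+item 5: weight 4+18=22, value 25+17=42
- item 1+item 2: weight 4+16=20, value 25+6=31
- item 1+item 4: weight 4+14=18, value 25+3=28
Best: $47.

$47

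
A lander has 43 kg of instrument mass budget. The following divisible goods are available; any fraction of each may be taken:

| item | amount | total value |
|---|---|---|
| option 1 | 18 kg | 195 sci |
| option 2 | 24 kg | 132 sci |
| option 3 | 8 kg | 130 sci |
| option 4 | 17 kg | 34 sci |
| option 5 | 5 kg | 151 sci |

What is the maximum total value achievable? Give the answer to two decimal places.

542.00

Take in order of value per unit:
- option 5 (151/5 per unit): all 5 → value 151, running total 151.00
- option 3 (130/8 per unit): all 8 → value 130, running total 281.00
- option 1 (195/18 per unit): all 18 → value 195, running total 476.00
- option 2 (132/24 per unit): 12 of 24 → value 12×132/24 = 66.0000, running total 542.00
Total 542.00.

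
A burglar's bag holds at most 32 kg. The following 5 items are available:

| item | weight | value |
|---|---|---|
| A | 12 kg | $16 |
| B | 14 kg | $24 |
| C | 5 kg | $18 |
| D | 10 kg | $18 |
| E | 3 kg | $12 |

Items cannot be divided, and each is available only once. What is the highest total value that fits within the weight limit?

$72

This is a 0/1 knapsack; check combinations near the capacity.
- B+C+D+E: weight 14+5+10+3=32, value 24+18+18+12=72
- A+C+D+E: weight 12+5+10+3=30, value 16+18+18+12=64
- B+C+D: weight 14+5+10=29, value 24+18+18=60
- A+B+C: weight 12+14+5=31, value 16+24+18=58
Best: $72.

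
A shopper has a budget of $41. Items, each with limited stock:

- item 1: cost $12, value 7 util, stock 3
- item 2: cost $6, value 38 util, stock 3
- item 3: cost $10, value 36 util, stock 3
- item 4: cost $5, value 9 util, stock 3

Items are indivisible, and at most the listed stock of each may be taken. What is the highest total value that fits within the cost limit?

Top feasible selections:
- 3×item 2 + 2×item 3: cost 38, value 186
- 3×item 2 + 1×item 3 + 2×item 4: cost 38, value 168
Best: 186 util.

186 util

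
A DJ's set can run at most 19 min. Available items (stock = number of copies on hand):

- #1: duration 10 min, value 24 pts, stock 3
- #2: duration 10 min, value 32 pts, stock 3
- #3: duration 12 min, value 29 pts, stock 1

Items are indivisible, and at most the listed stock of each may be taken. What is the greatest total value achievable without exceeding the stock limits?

32 pts

Top feasible selections:
- 1×#2: duration 10, value 32
- 1×#3: duration 12, value 29
- 1×#1: duration 10, value 24
Best: 32 pts.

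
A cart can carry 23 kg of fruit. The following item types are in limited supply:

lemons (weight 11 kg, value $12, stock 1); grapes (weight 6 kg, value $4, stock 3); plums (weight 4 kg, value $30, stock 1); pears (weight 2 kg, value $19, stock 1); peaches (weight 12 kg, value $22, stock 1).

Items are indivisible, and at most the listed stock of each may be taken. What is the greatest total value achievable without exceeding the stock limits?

$71

Top feasible selections:
- 1×plums + 1×pears + 1×peaches: weight 18, value 71
- 1×lemons + 1×grapes + 1×plums + 1×pears: weight 23, value 65
- 1×lemons + 1×plums + 1×pears: weight 17, value 61
Best: $71.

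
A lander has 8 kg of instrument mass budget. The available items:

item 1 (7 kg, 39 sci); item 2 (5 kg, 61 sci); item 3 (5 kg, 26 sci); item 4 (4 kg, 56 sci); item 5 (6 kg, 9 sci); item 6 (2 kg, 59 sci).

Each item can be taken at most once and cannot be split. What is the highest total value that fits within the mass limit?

120 sci

Check high-value combinations within 8 kg:
- item 2+item 6: mass 5+2=7, value 61+59=120
- item 4+item 6: mass 4+2=6, value 56+59=115
- item 3+item 6: mass 5+2=7, value 26+59=85
- item 5+item 6: mass 6+2=8, value 9+59=68
Best: 120 sci.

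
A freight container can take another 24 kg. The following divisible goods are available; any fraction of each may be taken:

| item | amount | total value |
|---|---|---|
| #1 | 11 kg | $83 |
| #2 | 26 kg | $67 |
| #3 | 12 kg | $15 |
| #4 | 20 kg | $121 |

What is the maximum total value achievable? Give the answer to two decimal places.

161.65

Take in order of value per unit:
- #1 (83/11 per unit): all 11 → value 83, running total 83.00
- #4 (121/20 per unit): 13 of 20 → value 13×121/20 = 78.6500, running total 161.65
Total 161.65.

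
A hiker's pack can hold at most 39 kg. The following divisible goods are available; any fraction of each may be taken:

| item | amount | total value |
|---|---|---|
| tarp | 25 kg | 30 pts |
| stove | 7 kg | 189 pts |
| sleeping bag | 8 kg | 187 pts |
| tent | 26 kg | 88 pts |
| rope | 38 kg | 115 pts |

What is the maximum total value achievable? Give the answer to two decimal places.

457.23

Take in order of value per unit:
- stove (189/7 per unit): all 7 → value 189, running total 189.00
- sleeping bag (187/8 per unit): all 8 → value 187, running total 376.00
- tent (88/26 per unit): 24 of 26 → value 24×88/26 = 81.2308, running total 457.23
Total 457.23.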